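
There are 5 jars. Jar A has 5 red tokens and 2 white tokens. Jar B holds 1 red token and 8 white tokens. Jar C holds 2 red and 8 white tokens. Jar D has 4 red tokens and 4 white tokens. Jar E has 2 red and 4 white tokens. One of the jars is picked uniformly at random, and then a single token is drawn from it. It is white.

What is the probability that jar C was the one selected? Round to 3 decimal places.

0.255

The likelihood of this draw under each hypothesis: P(data | jar A) = (2/7) = 0.28571; P(data | jar B) = (8/9) = 0.88889; P(data | jar C) = (8/10) = 0.8; P(data | jar D) = (4/8) = 0.5; P(data | jar E) = (4/6) = 0.66667.
Weighting by the prior gives 1/5 · 0.28571 = 0.057143, 1/5 · 0.88889 = 0.17778, 1/5 · 0.8 = 0.16, 1/5 · 0.5 = 0.1, 1/5 · 0.66667 = 0.13333; summing to 0.62825.
By Bayes' rule, P(jar C | data) = (0.16) / (0.62825) = 0.25467.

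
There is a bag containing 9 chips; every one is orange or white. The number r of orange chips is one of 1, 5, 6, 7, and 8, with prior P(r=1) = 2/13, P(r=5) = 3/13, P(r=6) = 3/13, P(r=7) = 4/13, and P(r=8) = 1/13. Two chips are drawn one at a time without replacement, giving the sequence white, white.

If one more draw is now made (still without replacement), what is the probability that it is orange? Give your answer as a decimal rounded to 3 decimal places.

Under each hypothesis, the probability of the observed sequence is: P(data | r = 1) = (8/9)(7/8) = 7/9; P(data | r = 5) = (4/9)(3/8) = 1/6; P(data | r = 6) = (3/9)(2/8) = 1/12; P(data | r = 7) = (2/9)(1/8) = 1/36; P(data | r = 8) = (1/9)(0/8) = 0.
Multiplying each by its prior: 2/13 · 7/9 = 14/117, 3/13 · 1/6 = 1/26, 3/13 · 1/12 = 1/52, 4/13 · 1/36 = 1/117, 1/13 · 0 = 0; summing to 29/156.
Dividing through by the total gives posterior P(r = 1 | data) = 56/87, P(r = 5 | data) = 6/29, P(r = 6 | data) = 3/29, P(r = 7 | data) = 4/87, P(r = 8 | data) = 0.
So P(orange next | data) = Σ P(orange next | H) P(H | data) = (1/7)(56/87) + (5/7)(6/29) + (6/7)(3/29) + (1)(4/87) = 76/203.

0.374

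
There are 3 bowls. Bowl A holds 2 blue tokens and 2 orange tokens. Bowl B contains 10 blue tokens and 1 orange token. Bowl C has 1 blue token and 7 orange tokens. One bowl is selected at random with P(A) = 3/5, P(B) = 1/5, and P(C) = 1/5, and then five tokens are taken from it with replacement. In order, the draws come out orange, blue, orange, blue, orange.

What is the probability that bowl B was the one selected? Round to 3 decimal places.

Under each hypothesis, the probability of the observed sequence is: P(data | bowl A) = (2/4)(2/4)(2/4)(2/4)(2/4) = 0.03125; P(data | bowl B) = (1/11)(10/11)(1/11)(10/11)(1/11) = 0.00062092; P(data | bowl C) = (7/8)(1/8)(7/8)(1/8)(7/8) = 0.010468.
Weighting by the prior gives 3/5 · 0.03125 = 0.01875, 1/5 · 0.00062092 = 0.00012418, 1/5 · 0.010468 = 0.0020935; with total 0.020968.
So P(bowl B | data) = (0.00012418) / (0.020968) = 0.0059226.

0.006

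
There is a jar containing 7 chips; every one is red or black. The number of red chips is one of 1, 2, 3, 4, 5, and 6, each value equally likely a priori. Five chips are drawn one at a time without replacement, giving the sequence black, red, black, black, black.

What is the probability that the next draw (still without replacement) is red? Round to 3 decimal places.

0.286

Under each hypothesis, the probability of the observed sequence is: P(data | r = 1) = (6/7)(1/6)(5/5)(4/4)(3/3) = 1/7; P(data | r = 2) = (5/7)(2/6)(4/5)(3/4)(2/3) = 2/21; P(data | r = 3) = (4/7)(3/6)(3/5)(2/4)(1/3) = 1/35; P(data | r = 4) = (3/7)(4/6)(2/5)(1/4)(0/3) = 0; P(data | r = 5) = (2/7)(5/6)(1/5)(0/4) = 0; P(data | r = 6) = (1/7)(6/6)(0/5) = 0.
The prior-weighted likelihoods are 1/6 · 1/7 = 1/42, 1/6 · 2/21 = 1/63, 1/6 · 1/35 = 1/210, 1/6 · 0 = 0, 1/6 · 0 = 0, 1/6 · 0 = 0; these sum to 2/45.
The posterior is then P(r = 1 | data) = 15/28, P(r = 2 | data) = 5/14, P(r = 3 | data) = 3/28, P(r = 4 | data) = 0, P(r = 5 | data) = 0, P(r = 6 | data) = 0.
So P(red next | data) = Σ P(red next | H) P(H | data) = (0)(15/28) + (1/2)(5/14) + (1)(3/28) = 2/7.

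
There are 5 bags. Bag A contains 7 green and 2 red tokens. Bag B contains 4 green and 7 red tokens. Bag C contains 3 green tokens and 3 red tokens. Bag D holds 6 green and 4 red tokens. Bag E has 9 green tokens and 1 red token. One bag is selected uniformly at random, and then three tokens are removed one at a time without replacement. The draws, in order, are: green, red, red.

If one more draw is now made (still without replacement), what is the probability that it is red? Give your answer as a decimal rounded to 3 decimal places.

0.413

The likelihood of the observed sequence under each hypothesis: P(data | bag A) = (7/9)(2/8)(1/7) = 0.027778; P(data | bag B) = (4/11)(7/10)(6/9) = 0.1697; P(data | bag C) = (3/6)(3/5)(2/4) = 0.15; P(data | bag D) = (6/10)(4/9)(3/8) = 0.1; P(data | bag E) = (9/10)(1/9)(0/8) = 0.
The prior-weighted likelihoods are 1/5 · 0.027778 = 0.0055556, 1/5 · 0.1697 = 0.033939, 1/5 · 0.15 = 0.03, 1/5 · 0.1 = 0.02, 1/5 · 0 = 0; these sum to 0.089495.
Dividing through by the total gives posterior P(bag A | data) = 0.062077, P(bag B | data) = 0.37923, P(bag C | data) = 0.33521, P(bag D | data) = 0.22348, P(bag E | data) = 0.
Averaging over the posterior, P(red next | data) = (0)(0.062077) + (5/8)(0.37923) + (1/3)(0.33521) + (2/7)(0.22348) = 0.41261.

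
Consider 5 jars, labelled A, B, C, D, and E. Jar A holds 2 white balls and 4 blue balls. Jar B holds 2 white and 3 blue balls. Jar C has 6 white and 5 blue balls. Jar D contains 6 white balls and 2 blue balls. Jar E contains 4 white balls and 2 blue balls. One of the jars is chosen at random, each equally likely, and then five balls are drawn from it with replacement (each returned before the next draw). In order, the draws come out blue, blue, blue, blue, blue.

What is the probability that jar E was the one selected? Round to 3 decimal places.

For each hypothesis, P(data | H) works out to: P(data | jar A) = (4/6)(4/6)(4/6)(4/6)(4/6) = 0.13169; P(data | jar B) = (3/5)(3/5)(3/5)(3/5)(3/5) = 0.07776; P(data | jar C) = (5/11)(5/11)(5/11)(5/11)(5/11) = 0.019404; P(data | jar D) = (2/8)(2/8)(2/8)(2/8)(2/8) = 0.00097656; P(data | jar E) = (2/6)(2/6)(2/6)(2/6)(2/6) = 0.0041152.
Multiplying each by its prior: 1/5 · 0.13169 = 0.026337, 1/5 · 0.07776 = 0.015552, 1/5 · 0.019404 = 0.0038808, 1/5 · 0.00097656 = 0.00019531, 1/5 · 0.0041152 = 0.00082305; with total 0.046789.
Therefore the posterior P(jar E | data) = (0.00082305) / (0.046789) = 0.017591.

0.018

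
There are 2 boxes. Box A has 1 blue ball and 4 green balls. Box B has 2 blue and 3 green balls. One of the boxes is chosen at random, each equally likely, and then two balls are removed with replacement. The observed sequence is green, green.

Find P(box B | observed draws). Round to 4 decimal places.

Compute the likelihood of the observed sequence for each case: P(data | box A) = (4/5)(4/5) = 16/25; P(data | box B) = (3/5)(3/5) = 9/25.
Multiplying each by its prior: 1/2 · 16/25 = 8/25, 1/2 · 9/25 = 9/50; summing to 1/2.
By Bayes' rule, P(box B | data) = (9/50) / (1/2) = 9/25.

0.3600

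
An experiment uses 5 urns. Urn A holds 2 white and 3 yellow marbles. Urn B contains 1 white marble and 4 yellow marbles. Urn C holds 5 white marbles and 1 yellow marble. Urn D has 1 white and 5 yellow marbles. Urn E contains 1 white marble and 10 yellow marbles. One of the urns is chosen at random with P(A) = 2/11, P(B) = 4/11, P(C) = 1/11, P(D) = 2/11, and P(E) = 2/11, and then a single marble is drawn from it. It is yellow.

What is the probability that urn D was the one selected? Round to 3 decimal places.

0.207

The likelihood of this draw under each hypothesis: P(data | urn A) = (3/5) = 0.6; P(data | urn B) = (4/5) = 0.8; P(data | urn C) = (1/6) = 0.16667; P(data | urn D) = (5/6) = 0.83333; P(data | urn E) = (10/11) = 0.90909.
The prior-weighted likelihoods are 2/11 · 0.6 = 0.10909, 4/11 · 0.8 = 0.29091, 1/11 · 0.16667 = 0.015152, 2/11 · 0.83333 = 0.15152, 2/11 · 0.90909 = 0.16529; with total 0.73196.
Hence P(urn D | data) = (0.15152) / (0.73196) = 0.207.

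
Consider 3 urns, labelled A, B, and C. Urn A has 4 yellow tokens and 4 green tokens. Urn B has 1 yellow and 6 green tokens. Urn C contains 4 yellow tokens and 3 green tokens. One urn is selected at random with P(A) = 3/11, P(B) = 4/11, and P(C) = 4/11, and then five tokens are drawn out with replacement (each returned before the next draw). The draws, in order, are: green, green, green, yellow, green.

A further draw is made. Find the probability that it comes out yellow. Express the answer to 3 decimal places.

0.282

The likelihood of the observed sequence under each hypothesis: P(data | urn A) = (4/8)(4/8)(4/8)(4/8)(4/8) = 0.03125; P(data | urn B) = (6/7)(6/7)(6/7)(1/7)(6/7) = 0.077111; P(data | urn C) = (3/7)(3/7)(3/7)(4/7)(3/7) = 0.019278.
The prior-weighted likelihoods are 3/11 · 0.03125 = 0.0085227, 4/11 · 0.077111 = 0.02804, 4/11 · 0.019278 = 0.0070101; summing to 0.043573.
Normalising, the posterior is P(urn A | data) = 0.1956, P(urn B | data) = 0.64352, P(urn C | data) = 0.16088.
The predictive probability is P(yellow next | data) = (1/2)(0.1956) + (1/7)(0.64352) + (4/7)(0.16088) = 0.28166.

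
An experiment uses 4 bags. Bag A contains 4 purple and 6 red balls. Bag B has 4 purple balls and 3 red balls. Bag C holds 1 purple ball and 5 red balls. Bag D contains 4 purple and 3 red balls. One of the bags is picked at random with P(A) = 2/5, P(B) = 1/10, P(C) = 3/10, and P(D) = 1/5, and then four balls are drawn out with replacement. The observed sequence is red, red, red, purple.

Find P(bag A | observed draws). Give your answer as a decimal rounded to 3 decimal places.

Compute the likelihood of the observed sequence for each case: P(data | bag A) = (6/10)(6/10)(6/10)(4/10) = 0.0864; P(data | bag B) = (3/7)(3/7)(3/7)(4/7) = 0.044981; P(data | bag C) = (5/6)(5/6)(5/6)(1/6) = 0.096451; P(data | bag D) = (3/7)(3/7)(3/7)(4/7) = 0.044981.
The prior-weighted likelihoods are 2/5 · 0.0864 = 0.03456, 1/10 · 0.044981 = 0.0044981, 3/10 · 0.096451 = 0.028935, 1/5 · 0.044981 = 0.0089963; with total 0.07699.
Hence P(bag A | data) = (0.03456) / (0.07699) = 0.44889.

0.449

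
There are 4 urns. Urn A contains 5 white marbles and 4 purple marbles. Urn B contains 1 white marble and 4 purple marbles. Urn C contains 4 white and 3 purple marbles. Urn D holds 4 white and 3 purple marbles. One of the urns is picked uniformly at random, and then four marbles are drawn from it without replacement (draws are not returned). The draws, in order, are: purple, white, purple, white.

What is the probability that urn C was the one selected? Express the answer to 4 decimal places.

The likelihood of the observed sequence under each hypothesis: P(data | urn A) = (4/9)(5/8)(3/7)(4/6) = 0.079365; P(data | urn B) = (4/5)(1/4)(3/3)(0/2) = 0; P(data | urn C) = (3/7)(4/6)(2/5)(3/4) = 0.085714; P(data | urn D) = (3/7)(4/6)(2/5)(3/4) = 0.085714.
The prior-weighted likelihoods are 1/4 · 0.079365 = 0.019841, 1/4 · 0 = 0, 1/4 · 0.085714 = 0.021429, 1/4 · 0.085714 = 0.021429; summing to 0.062698.
Hence P(urn C | data) = (0.021429) / (0.062698) = 0.34177.

0.3418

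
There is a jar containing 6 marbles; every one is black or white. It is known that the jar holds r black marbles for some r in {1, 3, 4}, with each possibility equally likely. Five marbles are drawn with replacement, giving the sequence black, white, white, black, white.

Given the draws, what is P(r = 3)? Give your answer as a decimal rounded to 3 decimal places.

0.490

Under each hypothesis, the probability of the observed sequence is: P(data | r = 1) = (1/6)(5/6)(5/6)(1/6)(5/6) = 0.016075; P(data | r = 3) = (3/6)(3/6)(3/6)(3/6)(3/6) = 0.03125; P(data | r = 4) = (4/6)(2/6)(2/6)(4/6)(2/6) = 0.016461.
Weighting by the prior gives 1/3 · 0.016075 = 0.0053584, 1/3 · 0.03125 = 0.010417, 1/3 · 0.016461 = 0.005487; summing to 0.021262.
By Bayes' rule, P(r = 3 | data) = (0.010417) / (0.021262) = 0.48992.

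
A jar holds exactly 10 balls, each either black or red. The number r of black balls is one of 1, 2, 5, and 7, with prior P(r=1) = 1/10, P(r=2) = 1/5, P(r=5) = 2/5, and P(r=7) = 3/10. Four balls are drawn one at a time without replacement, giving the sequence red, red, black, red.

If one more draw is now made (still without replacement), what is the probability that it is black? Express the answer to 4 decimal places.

Under each hypothesis, the probability of the observed sequence is: P(data | r = 1) = (9/10)(8/9)(1/8)(7/7) = 0.1; P(data | r = 2) = (8/10)(7/9)(2/8)(6/7) = 0.13333; P(data | r = 5) = (5/10)(4/9)(5/8)(3/7) = 0.059524; P(data | r = 7) = (3/10)(2/9)(7/8)(1/7) = 0.0083333.
The prior-weighted likelihoods are 1/10 · 0.1 = 0.01, 1/5 · 0.13333 = 0.026667, 2/5 · 0.059524 = 0.02381, 3/10 · 0.0083333 = 0.0025; summing to 0.062976.
Dividing through by the total gives posterior P(r = 1 | data) = 0.15879, P(r = 2 | data) = 0.42344, P(r = 5 | data) = 0.37807, P(r = 7 | data) = 0.039698.
Averaging over the posterior, P(black next | data) = (0)(0.15879) + (1/6)(0.42344) + (2/3)(0.37807) + (1)(0.039698) = 0.36232.

0.3623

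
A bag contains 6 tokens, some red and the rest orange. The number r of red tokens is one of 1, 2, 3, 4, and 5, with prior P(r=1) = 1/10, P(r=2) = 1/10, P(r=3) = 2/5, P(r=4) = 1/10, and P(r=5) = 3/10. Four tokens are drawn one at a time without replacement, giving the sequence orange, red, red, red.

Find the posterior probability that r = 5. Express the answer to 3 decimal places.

0.600

The likelihood of the observed sequence under each hypothesis: P(data | r = 1) = (5/6)(1/5)(0/4) = 0; P(data | r = 2) = (4/6)(2/5)(1/4)(0/3) = 0; P(data | r = 3) = (3/6)(3/5)(2/4)(1/3) = 1/20; P(data | r = 4) = (2/6)(4/5)(3/4)(2/3) = 2/15; P(data | r = 5) = (1/6)(5/5)(4/4)(3/3) = 1/6.
The prior-weighted likelihoods are 1/10 · 0 = 0, 1/10 · 0 = 0, 2/5 · 1/20 = 1/50, 1/10 · 2/15 = 1/75, 3/10 · 1/6 = 1/20; summing to 1/12.
Hence P(r = 5 | data) = (1/20) / (1/12) = 3/5.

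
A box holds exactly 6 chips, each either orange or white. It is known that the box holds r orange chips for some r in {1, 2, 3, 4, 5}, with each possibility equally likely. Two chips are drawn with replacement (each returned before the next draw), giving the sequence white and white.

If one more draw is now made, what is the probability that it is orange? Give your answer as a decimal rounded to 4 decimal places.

0.3182

The likelihood of the observed sequence under each hypothesis: P(data | r = 1) = (5/6)(5/6) = 25/36; P(data | r = 2) = (4/6)(4/6) = 4/9; P(data | r = 3) = (3/6)(3/6) = 1/4; P(data | r = 4) = (2/6)(2/6) = 1/9; P(data | r = 5) = (1/6)(1/6) = 1/36.
The prior-weighted likelihoods are 1/5 · 25/36 = 5/36, 1/5 · 4/9 = 4/45, 1/5 · 1/4 = 1/20, 1/5 · 1/9 = 1/45, 1/5 · 1/36 = 1/180; with total 11/36.
Dividing through by the total gives posterior P(r = 1 | data) = 5/11, P(r = 2 | data) = 16/55, P(r = 3 | data) = 9/55, P(r = 4 | data) = 4/55, P(r = 5 | data) = 1/55.
Averaging over the posterior, P(orange next | data) = (1/6)(5/11) + (1/3)(16/55) + (1/2)(9/55) + (2/3)(4/55) + (5/6)(1/55) = 7/22.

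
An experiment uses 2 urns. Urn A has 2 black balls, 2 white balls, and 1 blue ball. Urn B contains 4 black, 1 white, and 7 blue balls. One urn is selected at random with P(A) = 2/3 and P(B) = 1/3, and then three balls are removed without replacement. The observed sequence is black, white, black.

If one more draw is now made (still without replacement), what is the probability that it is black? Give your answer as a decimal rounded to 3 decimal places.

0.014

Compute the likelihood of the observed sequence for each case: P(data | urn A) = (2/5)(2/4)(1/3) = 1/15; P(data | urn B) = (4/12)(1/11)(3/10) = 1/110.
Weighting by the prior gives 2/3 · 1/15 = 2/45, 1/3 · 1/110 = 1/330; with total 47/990.
The posterior is then P(urn A | data) = 44/47, P(urn B | data) = 3/47.
The predictive probability is P(black next | data) = (0)(44/47) + (2/9)(3/47) = 2/141.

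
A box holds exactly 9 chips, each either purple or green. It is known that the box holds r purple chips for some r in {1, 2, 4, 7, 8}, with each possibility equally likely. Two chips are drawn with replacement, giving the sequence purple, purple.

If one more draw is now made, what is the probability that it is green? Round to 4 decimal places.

The likelihood of the observed sequence under each hypothesis: P(data | r = 1) = (1/9)(1/9) = 1/81; P(data | r = 2) = (2/9)(2/9) = 4/81; P(data | r = 4) = (4/9)(4/9) = 16/81; P(data | r = 7) = (7/9)(7/9) = 49/81; P(data | r = 8) = (8/9)(8/9) = 64/81.
Weighting by the prior gives 1/5 · 1/81 = 1/405, 1/5 · 4/81 = 4/405, 1/5 · 16/81 = 16/405, 1/5 · 49/81 = 49/405, 1/5 · 64/81 = 64/405; these sum to 134/405.
The posterior is then P(r = 1 | data) = 1/134, P(r = 2 | data) = 2/67, P(r = 4 | data) = 8/67, P(r = 7 | data) = 49/134, P(r = 8 | data) = 32/67.
So P(green next | data) = Σ P(green next | H) P(H | data) = (8/9)(1/134) + (7/9)(2/67) + (5/9)(8/67) + (2/9)(49/134) + (1/9)(32/67) = 139/603.

0.2305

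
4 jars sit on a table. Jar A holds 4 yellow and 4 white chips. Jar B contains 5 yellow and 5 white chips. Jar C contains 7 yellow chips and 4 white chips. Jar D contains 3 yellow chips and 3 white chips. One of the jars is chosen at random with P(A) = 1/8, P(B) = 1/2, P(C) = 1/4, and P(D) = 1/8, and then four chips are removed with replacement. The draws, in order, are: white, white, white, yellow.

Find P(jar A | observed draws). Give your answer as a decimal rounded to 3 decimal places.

For each hypothesis, P(data | H) works out to: P(data | jar A) = (4/8)(4/8)(4/8)(4/8) = 0.0625; P(data | jar B) = (5/10)(5/10)(5/10)(5/10) = 0.0625; P(data | jar C) = (4/11)(4/11)(4/11)(7/11) = 0.030599; P(data | jar D) = (3/6)(3/6)(3/6)(3/6) = 0.0625.
Multiplying each by its prior: 1/8 · 0.0625 = 0.0078125, 1/2 · 0.0625 = 0.03125, 1/4 · 0.030599 = 0.0076498, 1/8 · 0.0625 = 0.0078125; summing to 0.054525.
So P(jar A | data) = (0.0078125) / (0.054525) = 0.14328.

0.143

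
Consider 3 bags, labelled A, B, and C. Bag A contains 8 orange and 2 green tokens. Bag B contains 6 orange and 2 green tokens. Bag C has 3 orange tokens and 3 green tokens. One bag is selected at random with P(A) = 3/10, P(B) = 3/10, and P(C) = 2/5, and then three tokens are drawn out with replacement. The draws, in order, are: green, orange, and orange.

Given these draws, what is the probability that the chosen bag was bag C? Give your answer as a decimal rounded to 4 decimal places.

Under each hypothesis, the probability of the observed sequence is: P(data | bag A) = (2/10)(8/10)(8/10) = 0.128; P(data | bag B) = (2/8)(6/8)(6/8) = 0.14062; P(data | bag C) = (3/6)(3/6)(3/6) = 0.125.
Multiplying each by its prior: 3/10 · 0.128 = 0.0384, 3/10 · 0.14062 = 0.042188, 2/5 · 0.125 = 0.05; these sum to 0.13059.
Hence P(bag C | data) = (0.05) / (0.13059) = 0.38289.

0.3829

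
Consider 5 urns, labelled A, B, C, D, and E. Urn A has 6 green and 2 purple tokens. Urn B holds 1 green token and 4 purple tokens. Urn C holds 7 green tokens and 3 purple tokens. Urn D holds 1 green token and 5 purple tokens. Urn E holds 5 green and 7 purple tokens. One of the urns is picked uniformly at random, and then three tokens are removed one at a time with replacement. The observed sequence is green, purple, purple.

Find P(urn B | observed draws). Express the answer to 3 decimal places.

For each hypothesis, P(data | H) works out to: P(data | urn A) = (6/8)(2/8)(2/8) = 0.046875; P(data | urn B) = (1/5)(4/5)(4/5) = 0.128; P(data | urn C) = (7/10)(3/10)(3/10) = 0.063; P(data | urn D) = (1/6)(5/6)(5/6) = 0.11574; P(data | urn E) = (5/12)(7/12)(7/12) = 0.14178.
Weighting by the prior gives 1/5 · 0.046875 = 0.009375, 1/5 · 0.128 = 0.0256, 1/5 · 0.063 = 0.0126, 1/5 · 0.11574 = 0.023148, 1/5 · 0.14178 = 0.028356; these sum to 0.09908.
So P(urn B | data) = (0.0256) / (0.09908) = 0.25838.

0.258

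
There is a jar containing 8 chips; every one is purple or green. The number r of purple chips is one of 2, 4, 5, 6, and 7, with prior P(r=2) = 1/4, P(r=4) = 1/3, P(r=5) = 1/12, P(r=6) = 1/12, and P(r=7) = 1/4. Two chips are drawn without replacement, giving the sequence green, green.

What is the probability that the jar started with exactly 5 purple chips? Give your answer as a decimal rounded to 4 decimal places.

0.0411

Compute the likelihood of the observed sequence for each case: P(data | r = 2) = (6/8)(5/7) = 15/28; P(data | r = 4) = (4/8)(3/7) = 3/14; P(data | r = 5) = (3/8)(2/7) = 3/28; P(data | r = 6) = (2/8)(1/7) = 1/28; P(data | r = 7) = (1/8)(0/7) = 0.
Weighting by the prior gives 1/4 · 15/28 = 15/112, 1/3 · 3/14 = 1/14, 1/12 · 3/28 = 1/112, 1/12 · 1/28 = 1/336, 1/4 · 0 = 0; with total 73/336.
By Bayes' rule, P(r = 5 | data) = (1/112) / (73/336) = 3/73.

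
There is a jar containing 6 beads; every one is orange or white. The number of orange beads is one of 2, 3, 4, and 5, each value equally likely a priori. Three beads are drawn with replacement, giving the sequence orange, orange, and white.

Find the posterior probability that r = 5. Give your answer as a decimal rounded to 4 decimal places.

Under each hypothesis, the probability of the observed sequence is: P(data | r = 2) = (2/6)(2/6)(4/6) = 2/27; P(data | r = 3) = (3/6)(3/6)(3/6) = 1/8; P(data | r = 4) = (4/6)(4/6)(2/6) = 4/27; P(data | r = 5) = (5/6)(5/6)(1/6) = 25/216.
Weighting by the prior gives 1/4 · 2/27 = 1/54, 1/4 · 1/8 = 1/32, 1/4 · 4/27 = 1/27, 1/4 · 25/216 = 25/864; these sum to 25/216.
Hence P(r = 5 | data) = (25/864) / (25/216) = 1/4.

0.2500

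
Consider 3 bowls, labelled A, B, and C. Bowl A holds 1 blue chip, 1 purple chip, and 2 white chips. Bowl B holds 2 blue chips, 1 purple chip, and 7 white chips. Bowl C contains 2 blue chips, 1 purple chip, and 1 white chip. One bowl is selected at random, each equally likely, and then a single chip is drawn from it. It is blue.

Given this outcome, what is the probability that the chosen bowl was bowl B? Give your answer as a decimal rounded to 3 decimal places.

0.211

For each hypothesis, P(data | H) works out to: P(data | bowl A) = (1/4) = 1/4; P(data | bowl B) = (2/10) = 1/5; P(data | bowl C) = (2/4) = 1/2.
The prior-weighted likelihoods are 1/3 · 1/4 = 1/12, 1/3 · 1/5 = 1/15, 1/3 · 1/2 = 1/6; these sum to 19/60.
Therefore the posterior P(bowl B | data) = (1/15) / (19/60) = 4/19.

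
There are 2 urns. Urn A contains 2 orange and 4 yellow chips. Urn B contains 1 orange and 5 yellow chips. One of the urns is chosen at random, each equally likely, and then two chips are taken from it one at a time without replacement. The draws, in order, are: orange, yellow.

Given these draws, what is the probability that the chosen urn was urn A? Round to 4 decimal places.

0.6154

For each hypothesis, P(data | H) works out to: P(data | urn A) = (2/6)(4/5) = 4/15; P(data | urn B) = (1/6)(5/5) = 1/6.
The prior-weighted likelihoods are 1/2 · 4/15 = 2/15, 1/2 · 1/6 = 1/12; with total 13/60.
Therefore the posterior P(urn A | data) = (2/15) / (13/60) = 8/13.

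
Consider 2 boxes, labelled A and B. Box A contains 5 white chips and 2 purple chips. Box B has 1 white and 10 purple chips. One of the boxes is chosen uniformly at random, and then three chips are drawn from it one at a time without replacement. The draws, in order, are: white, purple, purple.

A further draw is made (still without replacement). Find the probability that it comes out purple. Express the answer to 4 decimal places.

0.6563

Under each hypothesis, the probability of the observed sequence is: P(data | box A) = (5/7)(2/6)(1/5) = 1/21; P(data | box B) = (1/11)(10/10)(9/9) = 1/11.
The prior-weighted likelihoods are 1/2 · 1/21 = 1/42, 1/2 · 1/11 = 1/22; with total 16/231.
Dividing through by the total gives posterior P(box A | data) = 11/32, P(box B | data) = 21/32.
The predictive probability is P(purple next | data) = (0)(11/32) + (1)(21/32) = 21/32.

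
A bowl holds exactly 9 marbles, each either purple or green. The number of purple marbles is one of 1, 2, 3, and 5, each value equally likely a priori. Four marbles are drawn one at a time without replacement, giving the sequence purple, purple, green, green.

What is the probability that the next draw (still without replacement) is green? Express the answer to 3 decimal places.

Under each hypothesis, the probability of the observed sequence is: P(data | r = 1) = (1/9)(0/8) = 0; P(data | r = 2) = (2/9)(1/8)(7/7)(6/6) = 1/36; P(data | r = 3) = (3/9)(2/8)(6/7)(5/6) = 5/84; P(data | r = 5) = (5/9)(4/8)(4/7)(3/6) = 5/63.
The prior-weighted likelihoods are 1/4 · 0 = 0, 1/4 · 1/36 = 1/144, 1/4 · 5/84 = 5/336, 1/4 · 5/63 = 5/252; summing to 1/24.
Dividing through by the total gives posterior P(r = 1 | data) = 0, P(r = 2 | data) = 1/6, P(r = 3 | data) = 5/14, P(r = 5 | data) = 10/21.
So P(green next | data) = Σ P(green next | H) P(H | data) = (1)(1/6) + (4/5)(5/14) + (2/5)(10/21) = 9/14.

0.643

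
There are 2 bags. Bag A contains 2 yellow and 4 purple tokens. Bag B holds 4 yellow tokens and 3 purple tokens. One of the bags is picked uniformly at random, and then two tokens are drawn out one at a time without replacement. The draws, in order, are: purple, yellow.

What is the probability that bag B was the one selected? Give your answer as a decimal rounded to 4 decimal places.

0.5172

Compute the likelihood of the observed sequence for each case: P(data | bag A) = (4/6)(2/5) = 4/15; P(data | bag B) = (3/7)(4/6) = 2/7.
Weighting by the prior gives 1/2 · 4/15 = 2/15, 1/2 · 2/7 = 1/7; these sum to 29/105.
By Bayes' rule, P(bag B | data) = (1/7) / (29/105) = 15/29.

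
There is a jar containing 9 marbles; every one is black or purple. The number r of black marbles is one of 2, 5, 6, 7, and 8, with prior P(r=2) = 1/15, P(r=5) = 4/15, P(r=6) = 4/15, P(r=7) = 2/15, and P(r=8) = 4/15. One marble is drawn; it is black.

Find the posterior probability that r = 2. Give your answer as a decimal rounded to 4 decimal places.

0.0217

The likelihood of this draw under each hypothesis: P(data | r = 2) = (2/9) = 2/9; P(data | r = 5) = (5/9) = 5/9; P(data | r = 6) = (6/9) = 2/3; P(data | r = 7) = (7/9) = 7/9; P(data | r = 8) = (8/9) = 8/9.
Multiplying each by its prior: 1/15 · 2/9 = 2/135, 4/15 · 5/9 = 4/27, 4/15 · 2/3 = 8/45, 2/15 · 7/9 = 14/135, 4/15 · 8/9 = 32/135; these sum to 92/135.
By Bayes' rule, P(r = 2 | data) = (2/135) / (92/135) = 1/46.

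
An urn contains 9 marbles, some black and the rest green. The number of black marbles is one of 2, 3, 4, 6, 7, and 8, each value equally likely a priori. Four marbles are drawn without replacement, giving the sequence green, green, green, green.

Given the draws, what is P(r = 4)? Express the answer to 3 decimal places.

For each hypothesis, P(data | H) works out to: P(data | r = 2) = (7/9)(6/8)(5/7)(4/6) = 5/18; P(data | r = 3) = (6/9)(5/8)(4/7)(3/6) = 5/42; P(data | r = 4) = (5/9)(4/8)(3/7)(2/6) = 5/126; P(data | r = 6) = (3/9)(2/8)(1/7)(0/6) = 0; P(data | r = 7) = (2/9)(1/8)(0/7) = 0; P(data | r = 8) = (1/9)(0/8) = 0.
The prior-weighted likelihoods are 1/6 · 5/18 = 5/108, 1/6 · 5/42 = 5/252, 1/6 · 5/126 = 5/756, 1/6 · 0 = 0, 1/6 · 0 = 0, 1/6 · 0 = 0; with total 55/756.
So P(r = 4 | data) = (5/756) / (55/756) = 1/11.

0.091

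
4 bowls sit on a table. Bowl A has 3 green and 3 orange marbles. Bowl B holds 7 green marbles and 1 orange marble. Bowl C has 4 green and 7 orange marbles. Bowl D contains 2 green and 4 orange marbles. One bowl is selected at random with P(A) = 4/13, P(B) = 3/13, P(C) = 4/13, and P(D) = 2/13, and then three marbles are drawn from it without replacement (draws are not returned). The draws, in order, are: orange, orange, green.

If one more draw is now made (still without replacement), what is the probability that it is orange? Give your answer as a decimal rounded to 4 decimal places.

For each hypothesis, P(data | H) works out to: P(data | bowl A) = (3/6)(2/5)(3/4) = 0.15; P(data | bowl B) = (1/8)(0/7) = 0; P(data | bowl C) = (7/11)(6/10)(4/9) = 0.1697; P(data | bowl D) = (4/6)(3/5)(2/4) = 0.2.
Multiplying each by its prior: 4/13 · 0.15 = 0.046154, 3/13 · 0 = 0, 4/13 · 0.1697 = 0.052214, 2/13 · 0.2 = 0.030769; with total 0.12914.
Normalising, the posterior is P(bowl A | data) = 0.3574, P(bowl B | data) = 0, P(bowl C | data) = 0.40433, P(bowl D | data) = 0.23827.
So P(orange next | data) = Σ P(orange next | H) P(H | data) = (1/3)(0.3574) + (5/8)(0.40433) + (2/3)(0.23827) = 0.53069.

0.5307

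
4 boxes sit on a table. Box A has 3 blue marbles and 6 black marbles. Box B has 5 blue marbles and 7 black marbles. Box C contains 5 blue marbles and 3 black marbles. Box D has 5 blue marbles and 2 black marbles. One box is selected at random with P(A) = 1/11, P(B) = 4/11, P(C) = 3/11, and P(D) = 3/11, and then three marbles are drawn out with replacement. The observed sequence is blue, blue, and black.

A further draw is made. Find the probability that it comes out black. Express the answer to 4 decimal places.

0.4244

Compute the likelihood of the observed sequence for each case: P(data | box A) = (3/9)(3/9)(6/9) = 0.074074; P(data | box B) = (5/12)(5/12)(7/12) = 0.10127; P(data | box C) = (5/8)(5/8)(3/8) = 0.14648; P(data | box D) = (5/7)(5/7)(2/7) = 0.14577.
The prior-weighted likelihoods are 1/11 · 0.074074 = 0.006734, 4/11 · 0.10127 = 0.036827, 3/11 · 0.14648 = 0.03995, 3/11 · 0.14577 = 0.039756; these sum to 0.12327.
Normalising, the posterior is P(box A | data) = 0.054629, P(box B | data) = 0.29875, P(box C | data) = 0.3241, P(box D | data) = 0.32252.
Averaging over the posterior, P(black next | data) = (2/3)(0.054629) + (7/12)(0.29875) + (3/8)(0.3241) + (2/7)(0.32252) = 0.42438.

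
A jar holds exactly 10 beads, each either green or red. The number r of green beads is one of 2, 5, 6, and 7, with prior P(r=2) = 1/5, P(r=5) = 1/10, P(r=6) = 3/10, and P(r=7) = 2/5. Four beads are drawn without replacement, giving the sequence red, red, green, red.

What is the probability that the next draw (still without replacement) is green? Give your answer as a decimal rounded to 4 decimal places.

Under each hypothesis, the probability of the observed sequence is: P(data | r = 2) = (8/10)(7/9)(2/8)(6/7) = 0.13333; P(data | r = 5) = (5/10)(4/9)(5/8)(3/7) = 0.059524; P(data | r = 6) = (4/10)(3/9)(6/8)(2/7) = 0.028571; P(data | r = 7) = (3/10)(2/9)(7/8)(1/7) = 0.0083333.
The prior-weighted likelihoods are 1/5 · 0.13333 = 0.026667, 1/10 · 0.059524 = 0.0059524, 3/10 · 0.028571 = 0.0085714, 2/5 · 0.0083333 = 0.0033333; with total 0.044524.
Dividing through by the total gives posterior P(r = 2 | data) = 0.59893, P(r = 5 | data) = 0.13369, P(r = 6 | data) = 0.19251, P(r = 7 | data) = 0.074866.
Averaging over the posterior, P(green next | data) = (1/6)(0.59893) + (2/3)(0.13369) + (5/6)(0.19251) + (1)(0.074866) = 0.42424.

0.4242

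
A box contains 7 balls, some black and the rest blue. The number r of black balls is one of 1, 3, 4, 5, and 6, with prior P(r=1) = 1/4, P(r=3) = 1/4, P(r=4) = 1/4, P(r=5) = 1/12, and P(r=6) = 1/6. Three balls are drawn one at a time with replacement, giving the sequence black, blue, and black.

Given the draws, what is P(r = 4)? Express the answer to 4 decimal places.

Under each hypothesis, the probability of the observed sequence is: P(data | r = 1) = (1/7)(6/7)(1/7) = 0.017493; P(data | r = 3) = (3/7)(4/7)(3/7) = 0.10496; P(data | r = 4) = (4/7)(3/7)(4/7) = 0.13994; P(data | r = 5) = (5/7)(2/7)(5/7) = 0.14577; P(data | r = 6) = (6/7)(1/7)(6/7) = 0.10496.
The prior-weighted likelihoods are 1/4 · 0.017493 = 0.0043732, 1/4 · 0.10496 = 0.026239, 1/4 · 0.13994 = 0.034985, 1/12 · 0.14577 = 0.012148, 1/6 · 0.10496 = 0.017493; these sum to 0.095238.
By Bayes' rule, P(r = 4 | data) = (0.034985) / (0.095238) = 0.36735.

0.3673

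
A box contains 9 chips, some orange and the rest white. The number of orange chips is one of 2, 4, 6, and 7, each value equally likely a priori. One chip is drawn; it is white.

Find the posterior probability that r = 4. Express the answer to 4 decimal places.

0.2941

Under each hypothesis, the probability of this draw is: P(data | r = 2) = (7/9) = 7/9; P(data | r = 4) = (5/9) = 5/9; P(data | r = 6) = (3/9) = 1/3; P(data | r = 7) = (2/9) = 2/9.
Multiplying each by its prior: 1/4 · 7/9 = 7/36, 1/4 · 5/9 = 5/36, 1/4 · 1/3 = 1/12, 1/4 · 2/9 = 1/18; with total 17/36.
By Bayes' rule, P(r = 4 | data) = (5/36) / (17/36) = 5/17.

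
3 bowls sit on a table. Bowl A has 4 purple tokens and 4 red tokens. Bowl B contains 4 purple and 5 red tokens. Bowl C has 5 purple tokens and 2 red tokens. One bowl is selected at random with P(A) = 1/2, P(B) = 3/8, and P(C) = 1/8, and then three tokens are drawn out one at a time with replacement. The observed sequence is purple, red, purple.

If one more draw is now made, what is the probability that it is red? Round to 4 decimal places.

The likelihood of the observed sequence under each hypothesis: P(data | bowl A) = (4/8)(4/8)(4/8) = 0.125; P(data | bowl B) = (4/9)(5/9)(4/9) = 0.10974; P(data | bowl C) = (5/7)(2/7)(5/7) = 0.14577.
The prior-weighted likelihoods are 1/2 · 0.125 = 0.0625, 3/8 · 0.10974 = 0.041152, 1/8 · 0.14577 = 0.018222; summing to 0.12187.
The posterior is then P(bowl A | data) = 0.51283, P(bowl B | data) = 0.33766, P(bowl C | data) = 0.14951.
Averaging over the posterior, P(red next | data) = (1/2)(0.51283) + (5/9)(0.33766) + (2/7)(0.14951) = 0.48672.

0.4867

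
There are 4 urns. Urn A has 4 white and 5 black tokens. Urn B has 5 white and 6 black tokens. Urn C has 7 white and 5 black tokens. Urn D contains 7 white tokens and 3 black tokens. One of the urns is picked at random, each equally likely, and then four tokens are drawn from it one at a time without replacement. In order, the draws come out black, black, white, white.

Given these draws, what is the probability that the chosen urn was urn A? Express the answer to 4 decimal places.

Under each hypothesis, the probability of the observed sequence is: P(data | urn A) = (5/9)(4/8)(4/7)(3/6) = 0.079365; P(data | urn B) = (6/11)(5/10)(5/9)(4/8) = 0.075758; P(data | urn C) = (5/12)(4/11)(7/10)(6/9) = 0.070707; P(data | urn D) = (3/10)(2/9)(7/8)(6/7) = 0.05.
The prior-weighted likelihoods are 1/4 · 0.079365 = 0.019841, 1/4 · 0.075758 = 0.018939, 1/4 · 0.070707 = 0.017677, 1/4 · 0.05 = 0.0125; these sum to 0.068957.
Hence P(urn A | data) = (0.019841) / (0.068957) = 0.28773.

0.2877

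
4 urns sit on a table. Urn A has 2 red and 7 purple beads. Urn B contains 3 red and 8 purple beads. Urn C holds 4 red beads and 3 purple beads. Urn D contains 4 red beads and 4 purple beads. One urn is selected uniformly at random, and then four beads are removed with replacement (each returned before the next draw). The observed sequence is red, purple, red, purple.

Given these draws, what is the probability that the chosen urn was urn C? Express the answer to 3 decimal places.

For each hypothesis, P(data | H) works out to: P(data | urn A) = (2/9)(7/9)(2/9)(7/9) = 0.029873; P(data | urn B) = (3/11)(8/11)(3/11)(8/11) = 0.039342; P(data | urn C) = (4/7)(3/7)(4/7)(3/7) = 0.059975; P(data | urn D) = (4/8)(4/8)(4/8)(4/8) = 0.0625.
The prior-weighted likelihoods are 1/4 · 0.029873 = 0.0074684, 1/4 · 0.039342 = 0.0098354, 1/4 · 0.059975 = 0.014994, 1/4 · 0.0625 = 0.015625; summing to 0.047923.
Hence P(urn C | data) = (0.014994) / (0.047923) = 0.31287.

0.313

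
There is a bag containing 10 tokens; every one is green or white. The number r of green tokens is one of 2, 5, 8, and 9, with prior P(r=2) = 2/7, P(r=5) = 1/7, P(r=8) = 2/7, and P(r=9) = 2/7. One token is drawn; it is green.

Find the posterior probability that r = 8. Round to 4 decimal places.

Compute the likelihood of this draw for each case: P(data | r = 2) = (2/10) = 1/5; P(data | r = 5) = (5/10) = 1/2; P(data | r = 8) = (8/10) = 4/5; P(data | r = 9) = (9/10) = 9/10.
The prior-weighted likelihoods are 2/7 · 1/5 = 2/35, 1/7 · 1/2 = 1/14, 2/7 · 4/5 = 8/35, 2/7 · 9/10 = 9/35; summing to 43/70.
By Bayes' rule, P(r = 8 | data) = (8/35) / (43/70) = 16/43.

0.3721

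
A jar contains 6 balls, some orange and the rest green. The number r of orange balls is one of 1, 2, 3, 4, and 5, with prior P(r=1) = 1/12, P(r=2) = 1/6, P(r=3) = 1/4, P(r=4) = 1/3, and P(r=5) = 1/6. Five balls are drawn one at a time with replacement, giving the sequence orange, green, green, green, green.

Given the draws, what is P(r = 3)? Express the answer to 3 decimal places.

For each hypothesis, P(data | H) works out to: P(data | r = 1) = (1/6)(5/6)(5/6)(5/6)(5/6) = 0.080376; P(data | r = 2) = (2/6)(4/6)(4/6)(4/6)(4/6) = 0.065844; P(data | r = 3) = (3/6)(3/6)(3/6)(3/6)(3/6) = 0.03125; P(data | r = 4) = (4/6)(2/6)(2/6)(2/6)(2/6) = 0.0082305; P(data | r = 5) = (5/6)(1/6)(1/6)(1/6)(1/6) = 0.000643.
Weighting by the prior gives 1/12 · 0.080376 = 0.006698, 1/6 · 0.065844 = 0.010974, 1/4 · 0.03125 = 0.0078125, 1/3 · 0.0082305 = 0.0027435, 1/6 · 0.000643 = 0.00010717; summing to 0.028335.
Therefore the posterior P(r = 3 | data) = (0.0078125) / (0.028335) = 0.27572.

0.276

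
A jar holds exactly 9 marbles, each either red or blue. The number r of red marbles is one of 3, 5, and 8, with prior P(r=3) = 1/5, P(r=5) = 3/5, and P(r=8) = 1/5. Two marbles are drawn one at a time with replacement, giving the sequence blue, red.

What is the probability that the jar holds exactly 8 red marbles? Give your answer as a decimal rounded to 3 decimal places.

Compute the likelihood of the observed sequence for each case: P(data | r = 3) = (6/9)(3/9) = 2/9; P(data | r = 5) = (4/9)(5/9) = 20/81; P(data | r = 8) = (1/9)(8/9) = 8/81.
Weighting by the prior gives 1/5 · 2/9 = 2/45, 3/5 · 20/81 = 4/27, 1/5 · 8/81 = 8/405; these sum to 86/405.
So P(r = 8 | data) = (8/405) / (86/405) = 4/43.

0.093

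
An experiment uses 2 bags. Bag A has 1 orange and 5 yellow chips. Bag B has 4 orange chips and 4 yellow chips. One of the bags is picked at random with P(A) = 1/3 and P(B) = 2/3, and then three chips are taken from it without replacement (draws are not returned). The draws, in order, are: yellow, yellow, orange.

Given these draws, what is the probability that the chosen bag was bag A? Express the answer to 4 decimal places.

0.3684

Under each hypothesis, the probability of the observed sequence is: P(data | bag A) = (5/6)(4/5)(1/4) = 1/6; P(data | bag B) = (4/8)(3/7)(4/6) = 1/7.
Multiplying each by its prior: 1/3 · 1/6 = 1/18, 2/3 · 1/7 = 2/21; these sum to 19/126.
Hence P(bag A | data) = (1/18) / (19/126) = 7/19.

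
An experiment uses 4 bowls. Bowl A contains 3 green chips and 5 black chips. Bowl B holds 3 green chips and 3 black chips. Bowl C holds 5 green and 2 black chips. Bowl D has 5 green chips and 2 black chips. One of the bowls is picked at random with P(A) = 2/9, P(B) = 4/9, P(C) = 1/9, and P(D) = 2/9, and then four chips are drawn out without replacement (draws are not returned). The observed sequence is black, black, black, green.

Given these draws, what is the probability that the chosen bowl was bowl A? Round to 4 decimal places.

0.5172

The likelihood of the observed sequence under each hypothesis: P(data | bowl A) = (5/8)(4/7)(3/6)(3/5) = 3/28; P(data | bowl B) = (3/6)(2/5)(1/4)(3/3) = 1/20; P(data | bowl C) = (2/7)(1/6)(0/5) = 0; P(data | bowl D) = (2/7)(1/6)(0/5) = 0.
Weighting by the prior gives 2/9 · 3/28 = 1/42, 4/9 · 1/20 = 1/45, 1/9 · 0 = 0, 2/9 · 0 = 0; with total 29/630.
So P(bowl A | data) = (1/42) / (29/630) = 15/29.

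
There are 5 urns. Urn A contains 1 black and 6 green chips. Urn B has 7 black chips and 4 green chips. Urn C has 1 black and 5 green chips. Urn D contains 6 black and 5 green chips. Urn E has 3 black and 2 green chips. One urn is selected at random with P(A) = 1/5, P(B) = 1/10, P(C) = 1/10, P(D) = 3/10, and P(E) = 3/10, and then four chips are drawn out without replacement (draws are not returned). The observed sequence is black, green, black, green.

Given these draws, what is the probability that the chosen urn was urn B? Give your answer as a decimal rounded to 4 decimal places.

For each hypothesis, P(data | H) works out to: P(data | urn A) = (1/7)(6/6)(0/5) = 0; P(data | urn B) = (7/11)(4/10)(6/9)(3/8) = 0.063636; P(data | urn C) = (1/6)(5/5)(0/4) = 0; P(data | urn D) = (6/11)(5/10)(5/9)(4/8) = 0.075758; P(data | urn E) = (3/5)(2/4)(2/3)(1/2) = 0.1.
Multiplying each by its prior: 1/5 · 0 = 0, 1/10 · 0.063636 = 0.0063636, 1/10 · 0 = 0, 3/10 · 0.075758 = 0.022727, 3/10 · 0.1 = 0.03; these sum to 0.059091.
By Bayes' rule, P(urn B | data) = (0.0063636) / (0.059091) = 0.10769.

0.1077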